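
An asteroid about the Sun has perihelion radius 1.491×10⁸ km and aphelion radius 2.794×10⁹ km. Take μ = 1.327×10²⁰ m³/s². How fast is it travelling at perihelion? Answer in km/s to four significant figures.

Semi-major axis a = (r_p + r_a)/2 = 1.4716×10⁹ km = 1.472×10¹² m.
Vis-viva: v² = μ(2/r − 1/a) = 1.327×10²⁰ × (1.341×10⁻¹¹ − 6.796×10⁻¹³) = 1.690×10⁹ m²/s².
v = 41110 m/s = 41.11 km/s.

v ≈ 41.11 km/s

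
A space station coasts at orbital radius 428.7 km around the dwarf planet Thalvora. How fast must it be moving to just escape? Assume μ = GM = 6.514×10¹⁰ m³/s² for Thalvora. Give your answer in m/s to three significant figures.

r = 428.7 km = 4.287×10⁵ m.
Escape speed v_esc = √(2μ/r) = √(2 × 6.514×10¹⁰ / 4.287×10⁵) = √(3.039×10⁵) = 551.3 m/s.

v_esc ≈ 551 m/s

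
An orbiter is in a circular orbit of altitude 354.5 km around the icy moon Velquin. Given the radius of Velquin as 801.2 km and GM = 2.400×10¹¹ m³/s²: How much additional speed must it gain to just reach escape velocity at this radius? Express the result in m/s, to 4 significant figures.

r = 801.2 + 354.5 = 1155.7 km = 1.1557×10⁶ m.
Circular speed v_c = √(μ/r) = 455.7 m/s.
Escape speed v_esc = √(2μ/r) = √2 × v_c = 644.5 m/s.
Δv = v_esc − v_c = 188.8 m/s.

Δv ≈ 188.8 m/s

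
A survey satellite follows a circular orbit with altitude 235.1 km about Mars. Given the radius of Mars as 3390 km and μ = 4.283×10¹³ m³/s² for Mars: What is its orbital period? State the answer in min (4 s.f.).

T ≈ 110.4 min

r = 3390 + 235.1 = 3625.1 km = 3.6251×10⁶ m.
Kepler's third law: T = 2π√(r³/μ) = 2π√((3.625×10⁶)³ / 4.283×10¹³).
r³/μ = 1.112×10⁶ s², so T = 2π × 1.055×10³ = 6.627×10³ s.
Converting: 6.627×10³ s ÷ 60.00 = 110.4 min.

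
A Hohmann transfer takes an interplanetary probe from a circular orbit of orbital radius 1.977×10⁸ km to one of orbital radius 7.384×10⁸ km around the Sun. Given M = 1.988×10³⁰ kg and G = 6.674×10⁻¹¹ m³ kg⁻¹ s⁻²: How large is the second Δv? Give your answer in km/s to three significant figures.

Δv ≈ 4.69 km/s

μ = GM = 6.674×10⁻¹¹ × 1.988×10³⁰ = 1.327×10²⁰ m³/s².
r₁ = 1.977×10⁸ km = 1.977×10¹¹ m.
r₂ = 7.384×10⁸ km = 7.384×10¹¹ m.
Transfer ellipse a_t = (r₁ + r₂)/2 = 4.680×10¹¹ m.
At r₁: circular v_c1 = √(μ/r₁) = 25910 m/s; transfer-perihelion v_p = √[μ(2/r₁ − 1/a_t)] = 32540 m/s.
At r₂: circular v_c2 = √(μ/r₂) = 13400 m/s; transfer-aphelion v_a = √[μ(2/r₂ − 1/a_t)] = 8712 m/s.
Δv₂ = v_c2 − v_a = 4693 m/s.
= 4.693 km/s.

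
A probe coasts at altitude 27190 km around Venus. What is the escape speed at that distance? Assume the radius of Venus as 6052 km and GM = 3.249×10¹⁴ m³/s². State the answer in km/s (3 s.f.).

r = 6052 + 27190 = 33242 km = 3.3242×10⁷ m.
Escape speed v_esc = √(2μ/r) = √(2 × 3.249×10¹⁴ / 3.324×10⁷) = √(1.955×10⁷) = 4421 m/s.
= 4.421 km/s.

v_esc ≈ 4.42 km/s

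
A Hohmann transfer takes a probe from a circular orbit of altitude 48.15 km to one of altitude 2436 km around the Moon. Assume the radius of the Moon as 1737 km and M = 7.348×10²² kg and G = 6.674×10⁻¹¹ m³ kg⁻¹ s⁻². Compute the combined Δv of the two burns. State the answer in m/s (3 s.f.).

Δv_total ≈ 549 m/s

μ = GM = 6.674×10⁻¹¹ × 7.348×10²² = 4.904×10¹² m³/s².
r₁ = 1737 + 48.15 = 1785.2 km = 1.7852×10⁶ m.
r₂ = 1737 + 2436 = 4173.0 km = 4.1730×10⁶ m.
Transfer ellipse a_t = (r₁ + r₂)/2 = 2.979×10⁶ m.
At r₁: circular v_c1 = √(μ/r₁) = 1657 m/s; transfer-perilune v_p = √[μ(2/r₁ − 1/a_t)] = 1962 m/s.
Δv₁ = v_p − v_c1 = 304.2 m/s.
At r₂: circular v_c2 = √(μ/r₂) = 1084 m/s; transfer-apolune v_a = √[μ(2/r₂ − 1/a_t)] = 839.2 m/s.
Δv₂ = v_c2 − v_a = 244.9 m/s.
Total Δv = Δv₁ + Δv₂ = 549.1 m/s.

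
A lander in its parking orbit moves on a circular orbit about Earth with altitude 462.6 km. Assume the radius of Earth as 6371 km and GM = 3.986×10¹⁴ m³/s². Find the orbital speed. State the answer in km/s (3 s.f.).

v ≈ 7.64 km/s

r = 6371 + 462.6 = 6833.6 km = 6.8336×10⁶ m.
For a circular orbit v = √(μ/r) = √(3.986×10¹⁴ / 6.834×10⁶) = √(5.833×10⁷) = 7637 m/s.
That is 7.637 km/s.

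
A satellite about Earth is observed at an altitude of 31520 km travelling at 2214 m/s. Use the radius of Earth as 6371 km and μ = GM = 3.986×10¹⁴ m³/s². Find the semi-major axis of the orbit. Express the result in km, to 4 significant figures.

r = 6371 + 31520 = 37891 km = 3.789×10⁷ m.
Vis-viva rearranged: 1/a = 2/r − v²/μ = 5.278×10⁻⁸ − 1.230×10⁻⁸ = 4.049×10⁻⁸ m⁻¹.
a = 2.470×10⁷ m = 24700 km.

a ≈ 24700 km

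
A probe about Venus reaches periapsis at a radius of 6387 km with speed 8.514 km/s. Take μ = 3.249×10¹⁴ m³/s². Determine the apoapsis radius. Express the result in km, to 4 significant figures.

apoapsis radius ≈ 15830 km

r_p = 6.387×10⁶ m.
Specific energy ε = v²/2 − μ/r = -1.462×10⁷ J/kg, so a = −μ/(2ε) = 1.111×10⁷ m.
The apsides satisfy r_p + r_a = 2a, so the apoapsis radius is 2a − r_p = 1.583×10⁷ m = 15829 km.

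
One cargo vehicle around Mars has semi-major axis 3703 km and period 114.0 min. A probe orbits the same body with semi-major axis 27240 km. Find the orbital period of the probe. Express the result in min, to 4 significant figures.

T₂ ≈ 2274 min

Kepler's third law: T² ∝ a³, so T₂ = T₁ (a₂/a₁)^(3/2).
a₂/a₁ = 7.356, (a₂/a₁)^(3/2) = 19.95.
T₂ = 114.0 × 19.95 = 2274 min.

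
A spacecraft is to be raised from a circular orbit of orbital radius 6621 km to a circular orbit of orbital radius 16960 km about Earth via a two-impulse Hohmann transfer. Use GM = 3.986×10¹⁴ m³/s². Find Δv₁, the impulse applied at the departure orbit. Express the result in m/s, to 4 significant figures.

r₁ = 6621 km = 6.621×10⁶ m.
r₂ = 16960 km = 1.696×10⁷ m.
Transfer ellipse a_t = (r₁ + r₂)/2 = 1.179×10⁷ m.
At r₁: circular v_c1 = √(μ/r₁) = 7759 m/s; transfer-perigee v_p = √[μ(2/r₁ − 1/a_t)] = 9306 m/s.
Δv₁ = v_p − v_c1 = 1547 m/s.

Δv ≈ 1547 m/s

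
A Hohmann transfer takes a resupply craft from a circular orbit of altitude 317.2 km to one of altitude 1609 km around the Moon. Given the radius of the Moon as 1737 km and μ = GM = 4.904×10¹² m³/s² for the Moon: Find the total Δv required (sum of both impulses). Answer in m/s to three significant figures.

Δv_total ≈ 330 m/s

r₁ = 1737 + 317.2 = 2054.2 km = 2.0542×10⁶ m.
r₂ = 1737 + 1609 = 3346.0 km = 3.3460×10⁶ m.
Transfer ellipse a_t = (r₁ + r₂)/2 = 2.700×10⁶ m.
At r₁: circular v_c1 = √(μ/r₁) = 1545 m/s; transfer-perilune v_p = √[μ(2/r₁ − 1/a_t)] = 1720 m/s.
Δv₁ = v_p − v_c1 = 174.9 m/s.
At r₂: circular v_c2 = √(μ/r₂) = 1211 m/s; transfer-apolune v_a = √[μ(2/r₂ − 1/a_t)] = 1056 m/s.
Δv₂ = v_c2 − v_a = 154.7 m/s.
Total Δv = Δv₁ + Δv₂ = 329.6 m/s.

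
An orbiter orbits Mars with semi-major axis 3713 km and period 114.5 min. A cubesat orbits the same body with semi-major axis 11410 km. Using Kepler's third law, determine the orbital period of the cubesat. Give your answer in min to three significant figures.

Kepler's third law: T² ∝ a³, so T₂ = T₁ (a₂/a₁)^(3/2).
a₂/a₁ = 3.073, (a₂/a₁)^(3/2) = 5.387.
T₂ = 114.5 × 5.387 = 616.8 min.

T₂ ≈ 617 min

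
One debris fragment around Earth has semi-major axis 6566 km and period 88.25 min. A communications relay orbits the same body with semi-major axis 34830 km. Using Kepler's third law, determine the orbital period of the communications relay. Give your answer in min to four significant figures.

Kepler's third law: T² ∝ a³, so T₂ = T₁ (a₂/a₁)^(3/2).
a₂/a₁ = 5.305, (a₂/a₁)^(3/2) = 12.22.
T₂ = 88.25 × 12.22 = 1078 min.

T₂ ≈ 1078 min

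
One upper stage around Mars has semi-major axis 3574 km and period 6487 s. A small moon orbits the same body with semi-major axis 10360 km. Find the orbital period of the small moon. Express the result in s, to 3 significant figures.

Kepler's third law: T² ∝ a³, so T₂ = T₁ (a₂/a₁)^(3/2).
a₂/a₁ = 2.899, (a₂/a₁)^(3/2) = 4.935.
T₂ = 6487 × 4.935 = 32010 s.

T₂ ≈ 32000 s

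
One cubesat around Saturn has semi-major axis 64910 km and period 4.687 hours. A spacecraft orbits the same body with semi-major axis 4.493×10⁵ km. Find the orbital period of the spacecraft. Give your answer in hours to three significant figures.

T₂ ≈ 85.4 hours

Kepler's third law: T² ∝ a³, so T₂ = T₁ (a₂/a₁)^(3/2).
a₂/a₁ = 6.922, (a₂/a₁)^(3/2) = 18.21.
T₂ = 4.687 × 18.21 = 85.36 hours.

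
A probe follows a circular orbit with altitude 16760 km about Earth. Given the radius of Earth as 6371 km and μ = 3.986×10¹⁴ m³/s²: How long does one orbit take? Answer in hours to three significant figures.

T ≈ 9.73 hours

r = 6371 + 16760 = 23131 km = 2.3131×10⁷ m.
Kepler's third law: T = 2π√(r³/μ) = 2π√((2.313×10⁷)³ / 3.986×10¹⁴).
r³/μ = 3.105×10⁷ s², so T = 2π × 5.572×10³ = 3.501×10⁴ s.
Converting: 3.501×10⁴ s ÷ 3600 = 9.725 hours.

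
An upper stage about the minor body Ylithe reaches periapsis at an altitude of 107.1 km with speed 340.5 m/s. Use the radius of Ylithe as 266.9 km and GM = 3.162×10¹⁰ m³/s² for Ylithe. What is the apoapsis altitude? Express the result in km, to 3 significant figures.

apoapsis altitude ≈ 549 km

r_p = 266.9 + 107.1 = 374.00 km = 3.740×10⁵ m.
Specific energy ε = v²/2 − μ/r = -2.658×10⁴ J/kg, so a = −μ/(2ε) = 5.949×10⁵ m.
The apsides satisfy r_p + r_a = 2a, so the apoapsis radius is 2a − r_p = 8.158×10⁵ m = 815.83 km.
Apoapsis altitude = 815.83 − 266.9 = 548.93 km.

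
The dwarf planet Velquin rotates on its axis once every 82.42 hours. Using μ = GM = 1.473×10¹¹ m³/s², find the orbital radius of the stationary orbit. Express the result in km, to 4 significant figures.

T = 82.42 hours = 2.967×10⁵ s.
A synchronous orbit has period T, so by Kepler's third law a = (μT²/4π²)^(1/3).
μT²/4π² = 1.473×10¹¹ × (2.967×10⁵)² / 39.48 = 3.285×10²⁰ m³.
a = 6.900×10⁶ m = 6899.8 km.

r_sync ≈ 6900 km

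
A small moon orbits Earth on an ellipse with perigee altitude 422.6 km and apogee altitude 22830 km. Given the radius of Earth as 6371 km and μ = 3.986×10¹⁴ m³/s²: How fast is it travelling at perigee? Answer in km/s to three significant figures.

v ≈ 9.76 km/s

r_p = 6371 + 422.6 = 6793.6 km = 6.7936×10⁶ m.
r_a = 6371 + 22830 = 29201 km = 2.9201×10⁷ m.
Semi-major axis a = (r_p + r_a)/2 = 17997 km = 1.800×10⁷ m.
Vis-viva: v² = μ(2/r − 1/a) = 3.986×10¹⁴ × (2.944×10⁻⁷ − 5.556×10⁻⁸) = 9.520×10⁷ m²/s².
v = 9757 m/s = 9.757 km/s.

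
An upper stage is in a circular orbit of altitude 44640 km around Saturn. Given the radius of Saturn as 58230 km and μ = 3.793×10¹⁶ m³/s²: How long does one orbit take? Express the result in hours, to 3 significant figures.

T ≈ 9.35 hours

r = 58230 + 44640 = 102870 km = 1.0287×10⁸ m.
Kepler's third law: T = 2π√(r³/μ) = 2π√((1.029×10⁸)³ / 3.793×10¹⁶).
r³/μ = 2.870×10⁷ s², so T = 2π × 5.357×10³ = 3.366×10⁴ s.
Converting: 3.366×10⁴ s ÷ 3600 = 9.350 hours.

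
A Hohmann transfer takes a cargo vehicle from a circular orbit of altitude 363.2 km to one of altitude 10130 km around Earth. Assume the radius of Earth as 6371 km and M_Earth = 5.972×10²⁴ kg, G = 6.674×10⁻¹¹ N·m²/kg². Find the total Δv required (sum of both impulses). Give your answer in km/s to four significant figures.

Δv_total ≈ 2.648 km/s

μ = GM = 6.674×10⁻¹¹ × 5.972×10²⁴ = 3.986×10¹⁴ m³/s².
r₁ = 6371 + 363.2 = 6734.2 km = 6.7342×10⁶ m.
r₂ = 6371 + 10130 = 16501 km = 1.6501×10⁷ m.
Transfer ellipse a_t = (r₁ + r₂)/2 = 1.162×10⁷ m.
At r₁: circular v_c1 = √(μ/r₁) = 7693 m/s; transfer-perigee v_p = √[μ(2/r₁ − 1/a_t)] = 9169 m/s.
Δv₁ = v_p − v_c1 = 1475 m/s.
At r₂: circular v_c2 = √(μ/r₂) = 4915 m/s; transfer-apogee v_a = √[μ(2/r₂ − 1/a_t)] = 3742 m/s.
Δv₂ = v_c2 − v_a = 1173 m/s.
Total Δv = Δv₁ + Δv₂ = 2648 m/s = 2.648 km/s.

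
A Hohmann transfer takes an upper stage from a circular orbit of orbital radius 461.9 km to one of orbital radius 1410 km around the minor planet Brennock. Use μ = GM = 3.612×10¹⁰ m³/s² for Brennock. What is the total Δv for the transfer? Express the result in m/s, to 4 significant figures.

Δv_total ≈ 111.2 m/s

r₁ = 461.9 km = 4.619×10⁵ m.
r₂ = 1410 km = 1.410×10⁶ m.
Transfer ellipse a_t = (r₁ + r₂)/2 = 9.360×10⁵ m.
At r₁: circular v_c1 = √(μ/r₁) = 279.6 m/s; transfer-periapsis v_p = √[μ(2/r₁ − 1/a_t)] = 343.2 m/s.
Δv₁ = v_p − v_c1 = 63.59 m/s.
At r₂: circular v_c2 = √(μ/r₂) = 160.1 m/s; transfer-apoapsis v_a = √[μ(2/r₂ − 1/a_t)] = 112.4 m/s.
Δv₂ = v_c2 − v_a = 47.62 m/s.
Total Δv = Δv₁ + Δv₂ = 111.2 m/s.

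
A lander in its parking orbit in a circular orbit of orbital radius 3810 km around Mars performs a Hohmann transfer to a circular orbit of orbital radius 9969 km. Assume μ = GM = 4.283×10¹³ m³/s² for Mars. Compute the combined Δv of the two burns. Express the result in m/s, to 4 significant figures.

r₁ = 3810 km = 3.810×10⁶ m.
r₂ = 9969 km = 9.969×10⁶ m.
Transfer ellipse a_t = (r₁ + r₂)/2 = 6.890×10⁶ m.
At r₁: circular v_c1 = √(μ/r₁) = 3353 m/s; transfer-periapsis v_p = √[μ(2/r₁ − 1/a_t)] = 4033 m/s.
Δv₁ = v_p − v_c1 = 680.3 m/s.
At r₂: circular v_c2 = √(μ/r₂) = 2073 m/s; transfer-apoapsis v_a = √[μ(2/r₂ − 1/a_t)] = 1541 m/s.
Δv₂ = v_c2 − v_a = 531.4 m/s.
Total Δv = Δv₁ + Δv₂ = 1212 m/s.

Δv_total ≈ 1212 m/s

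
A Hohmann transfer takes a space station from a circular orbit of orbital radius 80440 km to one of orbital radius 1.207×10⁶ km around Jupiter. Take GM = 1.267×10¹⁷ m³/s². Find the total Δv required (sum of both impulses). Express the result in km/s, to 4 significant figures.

r₁ = 80440 km = 8.044×10⁷ m.
r₂ = 1.207×10⁶ km = 1.207×10⁹ m.
Transfer ellipse a_t = (r₁ + r₂)/2 = 6.437×10⁸ m.
At r₁: circular v_c1 = √(μ/r₁) = 39690 m/s; transfer-perijove v_p = √[μ(2/r₁ − 1/a_t)] = 54340 m/s.
Δv₁ = v_p − v_c1 = 14660 m/s.
At r₂: circular v_c2 = √(μ/r₂) = 10250 m/s; transfer-apojove v_a = √[μ(2/r₂ − 1/a_t)] = 3622 m/s.
Δv₂ = v_c2 − v_a = 6624 m/s.
Total Δv = Δv₁ + Δv₂ = 21280 m/s = 21.28 km/s.

Δv_total ≈ 21.28 km/s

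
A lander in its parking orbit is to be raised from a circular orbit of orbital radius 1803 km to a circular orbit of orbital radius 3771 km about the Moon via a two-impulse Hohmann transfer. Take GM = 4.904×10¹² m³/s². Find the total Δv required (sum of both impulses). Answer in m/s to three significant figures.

Δv_total ≈ 492 m/s

r₁ = 1803 km = 1.803×10⁶ m.
r₂ = 3771 km = 3.771×10⁶ m.
Transfer ellipse a_t = (r₁ + r₂)/2 = 2.787×10⁶ m.
At r₁: circular v_c1 = √(μ/r₁) = 1649 m/s; transfer-perilune v_p = √[μ(2/r₁ − 1/a_t)] = 1918 m/s.
Δv₁ = v_p − v_c1 = 269.2 m/s.
At r₂: circular v_c2 = √(μ/r₂) = 1140 m/s; transfer-apolune v_a = √[μ(2/r₂ − 1/a_t)] = 917.2 m/s.
Δv₂ = v_c2 − v_a = 223.1 m/s.
Total Δv = Δv₁ + Δv₂ = 492.3 m/s.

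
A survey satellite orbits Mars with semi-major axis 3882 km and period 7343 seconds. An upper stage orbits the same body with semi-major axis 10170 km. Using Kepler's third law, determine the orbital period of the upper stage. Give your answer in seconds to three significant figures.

Kepler's third law: T² ∝ a³, so T₂ = T₁ (a₂/a₁)^(3/2).
a₂/a₁ = 2.620, (a₂/a₁)^(3/2) = 4.240.
T₂ = 7343 × 4.240 = 31140 seconds.

T₂ ≈ 31100 seconds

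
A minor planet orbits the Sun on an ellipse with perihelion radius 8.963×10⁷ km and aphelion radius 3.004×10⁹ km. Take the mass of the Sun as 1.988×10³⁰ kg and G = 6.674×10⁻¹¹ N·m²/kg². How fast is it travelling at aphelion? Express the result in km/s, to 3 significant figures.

v ≈ 1.60 km/s

μ = GM = 6.674×10⁻¹¹ × 1.988×10³⁰ = 1.327×10²⁰ m³/s².
Semi-major axis a = (r_p + r_a)/2 = 1.5468×10⁹ km = 1.547×10¹² m.
Vis-viva: v² = μ(2/r − 1/a) = 1.327×10²⁰ × (6.658×10⁻¹³ − 6.465×10⁻¹³) = 2.559×10⁶ m²/s².
v = 1600 m/s = 1.600 km/s.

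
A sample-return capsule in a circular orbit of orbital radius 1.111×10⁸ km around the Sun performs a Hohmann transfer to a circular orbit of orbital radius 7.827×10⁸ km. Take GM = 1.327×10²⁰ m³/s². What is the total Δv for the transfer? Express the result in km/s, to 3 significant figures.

Δv_total ≈ 17.7 km/s

r₁ = 1.111×10⁸ km = 1.111×10¹¹ m.
r₂ = 7.827×10⁸ km = 7.827×10¹¹ m.
Transfer ellipse a_t = (r₁ + r₂)/2 = 4.469×10¹¹ m.
At r₁: circular v_c1 = √(μ/r₁) = 34560 m/s; transfer-perihelion v_p = √[μ(2/r₁ − 1/a_t)] = 45740 m/s.
Δv₁ = v_p − v_c1 = 11180 m/s.
At r₂: circular v_c2 = √(μ/r₂) = 13020 m/s; transfer-aphelion v_a = √[μ(2/r₂ − 1/a_t)] = 6492 m/s.
Δv₂ = v_c2 − v_a = 6529 m/s.
Total Δv = Δv₁ + Δv₂ = 17710 m/s = 17.71 km/s.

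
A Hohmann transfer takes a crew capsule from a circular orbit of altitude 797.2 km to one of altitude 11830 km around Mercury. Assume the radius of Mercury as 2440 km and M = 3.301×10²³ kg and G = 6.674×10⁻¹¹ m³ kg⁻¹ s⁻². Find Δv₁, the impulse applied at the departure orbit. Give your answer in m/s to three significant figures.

Δv ≈ 722 m/s

μ = GM = 6.674×10⁻¹¹ × 3.301×10²³ = 2.203×10¹³ m³/s².
r₁ = 2440 + 797.2 = 3237.2 km = 3.2372×10⁶ m.
r₂ = 2440 + 11830 = 14270 km = 1.4270×10⁷ m.
Transfer ellipse a_t = (r₁ + r₂)/2 = 8.754×10⁶ m.
At r₁: circular v_c1 = √(μ/r₁) = 2609 m/s; transfer-periherm v_p = √[μ(2/r₁ − 1/a_t)] = 3331 m/s.
Δv₁ = v_p − v_c1 = 722.1 m/s.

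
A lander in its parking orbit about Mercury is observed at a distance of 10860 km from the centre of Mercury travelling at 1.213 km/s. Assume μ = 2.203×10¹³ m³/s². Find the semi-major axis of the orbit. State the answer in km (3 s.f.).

r = 1.086×10⁷ m.
Vis-viva rearranged: 1/a = 2/r − v²/μ = 1.842×10⁻⁷ − 6.679×10⁻⁸ = 1.174×10⁻⁷ m⁻¹.
a = 8.520×10⁶ m = 8519.9 km.

a ≈ 8520 km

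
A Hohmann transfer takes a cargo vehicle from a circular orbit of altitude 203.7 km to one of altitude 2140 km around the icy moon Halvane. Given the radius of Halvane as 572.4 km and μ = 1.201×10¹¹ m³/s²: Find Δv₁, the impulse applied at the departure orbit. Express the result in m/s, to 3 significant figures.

r₁ = 572.4 + 203.7 = 776.10 km = 7.7610×10⁵ m.
r₂ = 572.4 + 2140 = 2712.4 km = 2.7124×10⁶ m.
Transfer ellipse a_t = (r₁ + r₂)/2 = 1.744×10⁶ m.
At r₁: circular v_c1 = √(μ/r₁) = 393.4 m/s; transfer-periapsis v_p = √[μ(2/r₁ − 1/a_t)] = 490.6 m/s.
Δv₁ = v_p − v_c1 = 97.17 m/s.

Δv ≈ 97.2 m/s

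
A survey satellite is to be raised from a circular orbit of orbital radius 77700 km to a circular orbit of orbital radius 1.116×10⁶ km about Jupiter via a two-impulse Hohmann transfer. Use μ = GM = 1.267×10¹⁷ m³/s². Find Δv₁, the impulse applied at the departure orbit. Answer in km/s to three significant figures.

Δv ≈ 14.8 km/s

r₁ = 77700 km = 7.770×10⁷ m.
r₂ = 1.116×10⁶ km = 1.116×10⁹ m.
Transfer ellipse a_t = (r₁ + r₂)/2 = 5.968×10⁸ m.
At r₁: circular v_c1 = √(μ/r₁) = 40380 m/s; transfer-perijove v_p = √[μ(2/r₁ − 1/a_t)] = 55220 m/s.
Δv₁ = v_p − v_c1 = 14840 m/s.
= 14.84 km/s.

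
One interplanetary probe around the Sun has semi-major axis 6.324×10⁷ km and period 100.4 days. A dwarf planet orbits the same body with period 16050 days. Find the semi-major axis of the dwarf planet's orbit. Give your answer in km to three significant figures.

Kepler's third law: a³ ∝ T², so a₂ = a₁ (T₂/T₁)^(2/3).
T₂/T₁ = 159.9, (T₂/T₁)^(2/3) = 29.46.
a₂ = 6.324×10⁷ × 29.46 = 1.863×10⁹ km.

a₂ ≈ 1.86×10⁹ km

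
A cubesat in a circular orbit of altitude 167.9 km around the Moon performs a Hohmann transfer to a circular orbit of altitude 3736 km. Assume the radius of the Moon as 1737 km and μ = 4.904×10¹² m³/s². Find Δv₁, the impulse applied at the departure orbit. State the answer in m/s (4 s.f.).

Δv ≈ 349.8 m/s

r₁ = 1737 + 167.9 = 1904.9 km = 1.9049×10⁶ m.
r₂ = 1737 + 3736 = 5473.0 km = 5.4730×10⁶ m.
Transfer ellipse a_t = (r₁ + r₂)/2 = 3.689×10⁶ m.
At r₁: circular v_c1 = √(μ/r₁) = 1604 m/s; transfer-perilune v_p = √[μ(2/r₁ − 1/a_t)] = 1954 m/s.
Δv₁ = v_p − v_c1 = 349.8 m/s.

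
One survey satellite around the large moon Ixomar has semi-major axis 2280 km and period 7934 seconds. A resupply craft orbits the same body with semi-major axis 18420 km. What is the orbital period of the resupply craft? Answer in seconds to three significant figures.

Kepler's third law: T² ∝ a³, so T₂ = T₁ (a₂/a₁)^(3/2).
a₂/a₁ = 8.079, (a₂/a₁)^(3/2) = 22.96.
T₂ = 7934 × 22.96 = 1.822×10⁵ seconds.

T₂ ≈ 1.82×10⁵ seconds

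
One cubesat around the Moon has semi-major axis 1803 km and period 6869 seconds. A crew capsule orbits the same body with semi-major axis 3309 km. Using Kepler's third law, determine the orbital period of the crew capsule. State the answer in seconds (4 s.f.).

Kepler's third law: T² ∝ a³, so T₂ = T₁ (a₂/a₁)^(3/2).
a₂/a₁ = 1.835, (a₂/a₁)^(3/2) = 2.486.
T₂ = 6869 × 2.486 = 17080 seconds.

T₂ ≈ 17080 seconds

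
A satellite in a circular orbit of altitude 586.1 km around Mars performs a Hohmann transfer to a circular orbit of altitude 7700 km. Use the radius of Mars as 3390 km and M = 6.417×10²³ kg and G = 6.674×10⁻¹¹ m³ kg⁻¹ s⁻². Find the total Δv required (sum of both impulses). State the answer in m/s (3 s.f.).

μ = GM = 6.674×10⁻¹¹ × 6.417×10²³ = 4.283×10¹³ m³/s².
r₁ = 3390 + 586.1 = 3976.1 km = 3.9761×10⁶ m.
r₂ = 3390 + 7700 = 11090 km = 1.1090×10⁷ m.
Transfer ellipse a_t = (r₁ + r₂)/2 = 7.533×10⁶ m.
At r₁: circular v_c1 = √(μ/r₁) = 3282 m/s; transfer-periapsis v_p = √[μ(2/r₁ − 1/a_t)] = 3982 m/s.
Δv₁ = v_p − v_c1 = 700.1 m/s.
At r₂: circular v_c2 = √(μ/r₂) = 1965 m/s; transfer-apoapsis v_a = √[μ(2/r₂ − 1/a_t)] = 1428 m/s.
Δv₂ = v_c2 − v_a = 537.4 m/s.
Total Δv = Δv₁ + Δv₂ = 1238 m/s.

Δv_total ≈ 1240 m/s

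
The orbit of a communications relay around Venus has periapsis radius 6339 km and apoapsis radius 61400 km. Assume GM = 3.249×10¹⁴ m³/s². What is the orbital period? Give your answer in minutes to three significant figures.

T ≈ 1150 minutes

Semi-major axis a = (r_p + r_a)/2 = (6339.0 + 61400)/2 = 33870 km = 3.387×10⁷ m.
By Kepler's third law T = 2π√(a³/μ) = 2π × 1.094×10⁴ = 6.871×10⁴ s.
= 1145 minutes.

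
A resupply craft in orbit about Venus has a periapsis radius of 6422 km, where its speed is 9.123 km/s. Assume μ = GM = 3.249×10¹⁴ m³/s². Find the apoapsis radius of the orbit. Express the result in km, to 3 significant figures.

r_p = 6.422×10⁶ m.
Specific energy ε = v²/2 − μ/r = -8.977×10⁶ J/kg, so a = −μ/(2ε) = 1.810×10⁷ m.
The apsides satisfy r_p + r_a = 2a, so the apoapsis radius is 2a − r_p = 2.977×10⁷ m = 29770 km.

apoapsis radius ≈ 29800 km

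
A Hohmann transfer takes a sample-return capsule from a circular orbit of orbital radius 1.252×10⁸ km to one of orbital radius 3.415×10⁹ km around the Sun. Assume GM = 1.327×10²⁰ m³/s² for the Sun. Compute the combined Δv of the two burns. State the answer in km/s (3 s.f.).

Δv_total ≈ 17.2 km/s

r₁ = 1.252×10⁸ km = 1.252×10¹¹ m.
r₂ = 3.415×10⁹ km = 3.415×10¹² m.
Transfer ellipse a_t = (r₁ + r₂)/2 = 1.770×10¹² m.
At r₁: circular v_c1 = √(μ/r₁) = 32560 m/s; transfer-perihelion v_p = √[μ(2/r₁ − 1/a_t)] = 45220 m/s.
Δv₁ = v_p − v_c1 = 12660 m/s.
At r₂: circular v_c2 = √(μ/r₂) = 6234 m/s; transfer-aphelion v_a = √[μ(2/r₂ − 1/a_t)] = 1658 m/s.
Δv₂ = v_c2 − v_a = 4576 m/s.
Total Δv = Δv₁ + Δv₂ = 17240 m/s = 17.24 km/s.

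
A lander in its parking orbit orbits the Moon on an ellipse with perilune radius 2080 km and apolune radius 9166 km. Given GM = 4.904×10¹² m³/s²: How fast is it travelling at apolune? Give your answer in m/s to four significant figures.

Semi-major axis a = (r_p + r_a)/2 = 5623.0 km = 5.623×10⁶ m.
Vis-viva: v² = μ(2/r − 1/a) = 4.904×10¹² × (2.182×10⁻⁷ − 1.778×10⁻⁷) = 1.979×10⁵ m²/s².
v = 444.9 m/s.

v ≈ 444.9 m/s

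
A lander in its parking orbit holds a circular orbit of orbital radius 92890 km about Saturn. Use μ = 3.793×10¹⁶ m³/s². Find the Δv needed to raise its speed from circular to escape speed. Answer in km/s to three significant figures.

r = 92890 km = 9.289×10⁷ m.
Circular speed v_c = √(μ/r) = 20210 m/s.
Escape speed v_esc = √(2μ/r) = √2 × v_c = 28580 m/s.
Δv = v_esc − v_c = 8370 m/s = 8.370 km/s.

Δv ≈ 8.37 km/s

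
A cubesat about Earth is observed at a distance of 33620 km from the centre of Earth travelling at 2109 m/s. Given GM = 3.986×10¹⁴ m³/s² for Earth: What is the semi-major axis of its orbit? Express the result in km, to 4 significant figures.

r = 3.362×10⁷ m.
Specific orbital energy ε = v²/2 − μ/r = (2109)²/2 − 3.986×10¹⁴/3.362×10⁷ = -9.632×10⁶ J/kg.
Since ε = −μ/(2a), a = −μ/(2ε) = 2.069×10⁷ m = 20691 km.

a ≈ 20690 km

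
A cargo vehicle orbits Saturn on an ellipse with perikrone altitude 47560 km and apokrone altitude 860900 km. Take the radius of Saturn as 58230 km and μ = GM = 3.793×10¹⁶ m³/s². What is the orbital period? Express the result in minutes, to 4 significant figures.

T ≈ 6238 minutes

r_p = 58230 + 47560 = 105790 km = 1.0579×10⁸ m.
r_a = 58230 + 860900 = 919130 km = 9.1913×10⁸ m.
Semi-major axis a = (r_p + r_a)/2 = (1.0579×10⁵ + 9.1913×10⁵)/2 = 5.1246×10⁵ km = 5.125×10⁸ m.
By Kepler's third law T = 2π√(a³/μ) = 2π × 5.957×10⁴ = 3.743×10⁵ s.
= 6238 minutes.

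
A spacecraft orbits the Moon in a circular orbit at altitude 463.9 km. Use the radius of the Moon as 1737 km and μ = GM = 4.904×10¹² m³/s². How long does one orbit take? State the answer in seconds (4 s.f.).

r = 1737 + 463.9 = 2200.9 km = 2.2009×10⁶ m.
Kepler's third law: T = 2π√(r³/μ) = 2π√((2.201×10⁶)³ / 4.904×10¹²).
r³/μ = 2.174×10⁶ s², so T = 2π × 1.474×10³ = 9.264×10³ s.

T ≈ 9264 seconds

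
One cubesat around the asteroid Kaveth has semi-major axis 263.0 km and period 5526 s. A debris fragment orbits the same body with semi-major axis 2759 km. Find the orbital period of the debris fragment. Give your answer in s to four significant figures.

Kepler's third law: T² ∝ a³, so T₂ = T₁ (a₂/a₁)^(3/2).
a₂/a₁ = 10.49, (a₂/a₁)^(3/2) = 33.98.
T₂ = 5526 × 33.98 = 1.878×10⁵ s.

T₂ ≈ 1.878×10⁵ s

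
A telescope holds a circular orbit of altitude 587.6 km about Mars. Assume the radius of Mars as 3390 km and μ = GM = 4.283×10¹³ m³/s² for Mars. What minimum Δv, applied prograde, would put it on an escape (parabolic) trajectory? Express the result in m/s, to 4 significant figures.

Δv ≈ 1359 m/s

r = 3390 + 587.6 = 3977.6 km = 3.9776×10⁶ m.
Circular speed v_c = √(μ/r) = 3281 m/s.
Escape speed v_esc = √(2μ/r) = √2 × v_c = 4641 m/s.
Δv = v_esc − v_c = 1359 m/s.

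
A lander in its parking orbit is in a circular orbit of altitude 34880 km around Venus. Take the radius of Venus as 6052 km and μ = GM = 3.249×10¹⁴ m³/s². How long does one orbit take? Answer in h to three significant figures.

T ≈ 25.4 h

r = 6052 + 34880 = 40932 km = 4.0932×10⁷ m.
Kepler's third law: T = 2π√(r³/μ) = 2π√((4.093×10⁷)³ / 3.249×10¹⁴).
r³/μ = 2.111×10⁸ s², so T = 2π × 1.453×10⁴ = 9.129×10⁴ s.
Converting: 9.129×10⁴ s ÷ 3600 = 25.36 h.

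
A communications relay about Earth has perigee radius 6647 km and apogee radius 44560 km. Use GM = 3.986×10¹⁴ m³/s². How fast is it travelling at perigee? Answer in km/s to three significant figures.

v ≈ 10.2 km/s

Semi-major axis a = (r_p + r_a)/2 = 25604 km = 2.560×10⁷ m.
Vis-viva: v² = μ(2/r − 1/a) = 3.986×10¹⁴ × (3.009×10⁻⁷ − 3.906×10⁻⁸) = 1.044×10⁸ m²/s².
v = 10220 m/s = 10.22 km/s.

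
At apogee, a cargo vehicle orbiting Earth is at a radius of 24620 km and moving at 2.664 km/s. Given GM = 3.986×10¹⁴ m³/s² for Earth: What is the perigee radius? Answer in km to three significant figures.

r_a = 2.462×10⁷ m.
Specific energy ε = v²/2 − μ/r = -1.264×10⁷ J/kg, so a = −μ/(2ε) = 1.577×10⁷ m.
The apsides satisfy r_p + r_a = 2a, so the perigee radius is 2a − r_a = 6.911×10⁶ m = 6910.7 km.

perigee radius ≈ 6910 km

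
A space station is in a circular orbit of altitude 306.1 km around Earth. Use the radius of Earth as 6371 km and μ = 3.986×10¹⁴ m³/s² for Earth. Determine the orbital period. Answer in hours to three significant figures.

T ≈ 1.51 hours

r = 6371 + 306.1 = 6677.1 km = 6.6771×10⁶ m.
Kepler's third law: T = 2π√(r³/μ) = 2π√((6.677×10⁶)³ / 3.986×10¹⁴).
r³/μ = 7.468×10⁵ s², so T = 2π × 8.642×10² = 5.430×10³ s.
Converting: 5.430×10³ s ÷ 3600 = 1.508 hours.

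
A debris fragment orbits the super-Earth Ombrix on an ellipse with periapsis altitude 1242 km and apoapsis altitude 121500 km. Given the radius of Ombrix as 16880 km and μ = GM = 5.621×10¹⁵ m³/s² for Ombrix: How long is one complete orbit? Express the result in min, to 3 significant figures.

r_p = 16880 + 1242 = 18122 km = 1.8122×10⁷ m.
r_a = 16880 + 121500 = 138380 km = 1.3838×10⁸ m.
Semi-major axis a = (r_p + r_a)/2 = (18122 + 1.3838×10⁵)/2 = 78251 km = 7.825×10⁷ m.
By Kepler's third law T = 2π√(a³/μ) = 2π × 9.233×10³ = 5.801×10⁴ s.
= 966.8 min.

T ≈ 967 min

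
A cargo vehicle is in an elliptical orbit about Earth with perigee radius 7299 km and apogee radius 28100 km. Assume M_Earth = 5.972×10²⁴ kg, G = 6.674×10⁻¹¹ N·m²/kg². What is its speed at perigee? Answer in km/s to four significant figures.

μ = GM = 6.674×10⁻¹¹ × 5.972×10²⁴ = 3.986×10¹⁴ m³/s².
Semi-major axis a = (r_p + r_a)/2 = 17700 km = 1.770×10⁷ m.
Vis-viva: v² = μ(2/r − 1/a) = 3.986×10¹⁴ × (2.740×10⁻⁷ − 5.650×10⁻⁸) = 8.669×10⁷ m²/s².
v = 9311 m/s = 9.311 km/s.

v ≈ 9.311 km/s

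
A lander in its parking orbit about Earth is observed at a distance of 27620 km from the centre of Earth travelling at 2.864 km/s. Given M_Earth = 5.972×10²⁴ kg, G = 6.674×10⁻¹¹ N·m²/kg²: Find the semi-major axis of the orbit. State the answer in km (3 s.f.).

a ≈ 19300 km

μ = GM = 6.674×10⁻¹¹ × 5.972×10²⁴ = 3.986×10¹⁴ m³/s².
r = 2.762×10⁷ m.
Vis-viva rearranged: 1/a = 2/r − v²/μ = 7.241×10⁻⁸ − 2.058×10⁻⁸ = 5.183×10⁻⁸ m⁻¹.
a = 1.929×10⁷ m = 19293 km.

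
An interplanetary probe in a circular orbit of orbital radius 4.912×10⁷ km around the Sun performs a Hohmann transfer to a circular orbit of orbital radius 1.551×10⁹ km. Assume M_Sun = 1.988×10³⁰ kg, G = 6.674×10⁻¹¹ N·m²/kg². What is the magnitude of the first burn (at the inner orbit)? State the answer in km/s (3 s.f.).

μ = GM = 6.674×10⁻¹¹ × 1.988×10³⁰ = 1.327×10²⁰ m³/s².
r₁ = 4.912×10⁷ km = 4.912×10¹⁰ m.
r₂ = 1.551×10⁹ km = 1.551×10¹² m.
Transfer ellipse a_t = (r₁ + r₂)/2 = 8.001×10¹¹ m.
At r₁: circular v_c1 = √(μ/r₁) = 51970 m/s; transfer-perihelion v_p = √[μ(2/r₁ − 1/a_t)] = 72360 m/s.
Δv₁ = v_p − v_c1 = 20390 m/s.
= 20.39 km/s.

Δv ≈ 20.4 km/s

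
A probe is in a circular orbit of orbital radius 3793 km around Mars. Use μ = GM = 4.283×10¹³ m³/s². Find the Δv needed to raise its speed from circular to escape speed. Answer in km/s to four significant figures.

Δv ≈ 1.392 km/s

r = 3793 km = 3.793×10⁶ m.
Circular speed v_c = √(μ/r) = 3360 m/s.
Escape speed v_esc = √(2μ/r) = √2 × v_c = 4752 m/s.
Δv = v_esc − v_c = 1392 m/s = 1.392 km/s.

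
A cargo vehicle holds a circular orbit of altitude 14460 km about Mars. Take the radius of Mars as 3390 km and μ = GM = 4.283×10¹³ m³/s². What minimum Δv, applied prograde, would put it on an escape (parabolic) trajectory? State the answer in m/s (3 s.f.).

Δv ≈ 642 m/s

r = 3390 + 14460 = 17850 km = 1.7850×10⁷ m.
Circular speed v_c = √(μ/r) = 1549 m/s.
Escape speed v_esc = √(2μ/r) = √2 × v_c = 2191 m/s.
Δv = v_esc − v_c = 641.6 m/s.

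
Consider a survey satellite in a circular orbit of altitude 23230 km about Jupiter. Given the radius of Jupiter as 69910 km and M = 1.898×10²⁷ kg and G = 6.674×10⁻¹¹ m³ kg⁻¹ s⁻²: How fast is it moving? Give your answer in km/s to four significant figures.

μ = GM = 6.674×10⁻¹¹ × 1.898×10²⁷ = 1.267×10¹⁷ m³/s².
r = 69910 + 23230 = 93140 km = 9.3140×10⁷ m.
For a circular orbit v = √(μ/r) = √(1.267×10¹⁷ / 9.314×10⁷) = √(1.360×10⁹) = 36880 m/s.
That is 36.88 km/s.

v ≈ 36.88 km/s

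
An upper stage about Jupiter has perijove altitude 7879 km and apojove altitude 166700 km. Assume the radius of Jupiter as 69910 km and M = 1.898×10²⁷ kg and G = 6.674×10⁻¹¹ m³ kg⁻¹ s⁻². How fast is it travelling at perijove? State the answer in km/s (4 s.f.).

μ = GM = 6.674×10⁻¹¹ × 1.898×10²⁷ = 1.267×10¹⁷ m³/s².
r_p = 69910 + 7879 = 77789 km = 7.7789×10⁷ m.
r_a = 69910 + 166700 = 236610 km = 2.3661×10⁸ m.
Semi-major axis a = (r_p + r_a)/2 = 1.5720×10⁵ km = 1.572×10⁸ m.
Vis-viva: v² = μ(2/r − 1/a) = 1.267×10¹⁷ × (2.571×10⁻⁸ − 6.361×10⁻⁹) = 2.451×10⁹ m²/s².
v = 49510 m/s = 49.51 km/s.

v ≈ 49.51 km/s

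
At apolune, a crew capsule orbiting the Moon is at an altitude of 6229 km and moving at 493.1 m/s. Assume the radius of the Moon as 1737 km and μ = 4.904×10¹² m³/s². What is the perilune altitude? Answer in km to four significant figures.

perilune altitude ≈ 223.3 km

r_a = 1737 + 6229 = 7966.0 km = 7.966×10⁶ m.
Specific energy ε = v²/2 − μ/r = -4.940×10⁵ J/kg, so a = −μ/(2ε) = 4.963×10⁶ m.
The apsides satisfy r_p + r_a = 2a, so the perilune radius is 2a − r_a = 1.960×10⁶ m = 1960.3 km.
Perilune altitude = 1960.3 − 1737 = 223.27 km.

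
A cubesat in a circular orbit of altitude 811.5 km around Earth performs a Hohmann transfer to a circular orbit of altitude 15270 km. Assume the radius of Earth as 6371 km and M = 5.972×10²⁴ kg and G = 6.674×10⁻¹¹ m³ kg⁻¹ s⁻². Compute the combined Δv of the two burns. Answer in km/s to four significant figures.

Δv_total ≈ 2.941 km/s

μ = GM = 6.674×10⁻¹¹ × 5.972×10²⁴ = 3.986×10¹⁴ m³/s².
r₁ = 6371 + 811.5 = 7182.5 km = 7.1825×10⁶ m.
r₂ = 6371 + 15270 = 21641 km = 2.1641×10⁷ m.
Transfer ellipse a_t = (r₁ + r₂)/2 = 1.441×10⁷ m.
At r₁: circular v_c1 = √(μ/r₁) = 7449 m/s; transfer-perigee v_p = √[μ(2/r₁ − 1/a_t)] = 9128 m/s.
Δv₁ = v_p − v_c1 = 1679 m/s.
At r₂: circular v_c2 = √(μ/r₂) = 4292 m/s; transfer-apogee v_a = √[μ(2/r₂ − 1/a_t)] = 3030 m/s.
Δv₂ = v_c2 − v_a = 1262 m/s.
Total Δv = Δv₁ + Δv₂ = 2941 m/s = 2.941 km/s.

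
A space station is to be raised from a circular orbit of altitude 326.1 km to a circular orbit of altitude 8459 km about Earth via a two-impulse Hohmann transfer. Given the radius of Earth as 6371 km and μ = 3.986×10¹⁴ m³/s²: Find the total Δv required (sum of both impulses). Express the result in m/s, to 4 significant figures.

r₁ = 6371 + 326.1 = 6697.1 km = 6.6971×10⁶ m.
r₂ = 6371 + 8459 = 14830 km = 1.4830×10⁷ m.
Transfer ellipse a_t = (r₁ + r₂)/2 = 1.076×10⁷ m.
At r₁: circular v_c1 = √(μ/r₁) = 7715 m/s; transfer-perigee v_p = √[μ(2/r₁ − 1/a_t)] = 9056 m/s.
Δv₁ = v_p − v_c1 = 1341 m/s.
At r₂: circular v_c2 = √(μ/r₂) = 5184 m/s; transfer-apogee v_a = √[μ(2/r₂ − 1/a_t)] = 4089 m/s.
Δv₂ = v_c2 − v_a = 1095 m/s.
Total Δv = Δv₁ + Δv₂ = 2436 m/s.

Δv_total ≈ 2436 m/s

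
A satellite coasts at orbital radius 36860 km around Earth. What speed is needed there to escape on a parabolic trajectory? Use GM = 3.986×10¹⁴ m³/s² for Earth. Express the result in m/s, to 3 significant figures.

r = 36860 km = 3.686×10⁷ m.
Escape speed v_esc = √(2μ/r) = √(2 × 3.986×10¹⁴ / 3.686×10⁷) = √(2.163×10⁷) = 4651 m/s.

v_esc ≈ 4650 m/s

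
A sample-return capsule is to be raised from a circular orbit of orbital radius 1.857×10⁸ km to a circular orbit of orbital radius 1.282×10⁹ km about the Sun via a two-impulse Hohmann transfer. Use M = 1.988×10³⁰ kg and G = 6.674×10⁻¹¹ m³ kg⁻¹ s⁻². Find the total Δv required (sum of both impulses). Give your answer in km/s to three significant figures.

μ = GM = 6.674×10⁻¹¹ × 1.988×10³⁰ = 1.327×10²⁰ m³/s².
r₁ = 1.857×10⁸ km = 1.857×10¹¹ m.
r₂ = 1.282×10⁹ km = 1.282×10¹² m.
Transfer ellipse a_t = (r₁ + r₂)/2 = 7.338×10¹¹ m.
At r₁: circular v_c1 = √(μ/r₁) = 26730 m/s; transfer-perihelion v_p = √[μ(2/r₁ − 1/a_t)] = 35330 m/s.
Δv₁ = v_p − v_c1 = 8600 m/s.
At r₂: circular v_c2 = √(μ/r₂) = 10170 m/s; transfer-aphelion v_a = √[μ(2/r₂ − 1/a_t)] = 5118 m/s.
Δv₂ = v_c2 − v_a = 5056 m/s.
Total Δv = Δv₁ + Δv₂ = 13660 m/s = 13.66 km/s.

Δv_total ≈ 13.7 km/s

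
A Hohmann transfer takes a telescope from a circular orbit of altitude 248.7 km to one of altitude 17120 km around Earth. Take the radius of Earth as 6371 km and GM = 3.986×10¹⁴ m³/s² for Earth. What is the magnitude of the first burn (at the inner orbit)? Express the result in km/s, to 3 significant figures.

Δv ≈ 1.93 km/s

r₁ = 6371 + 248.7 = 6619.7 km = 6.6197×10⁶ m.
r₂ = 6371 + 17120 = 23491 km = 2.3491×10⁷ m.
Transfer ellipse a_t = (r₁ + r₂)/2 = 1.506×10⁷ m.
At r₁: circular v_c1 = √(μ/r₁) = 7760 m/s; transfer-perigee v_p = √[μ(2/r₁ − 1/a_t)] = 9693 m/s.
Δv₁ = v_p − v_c1 = 1933 m/s.
= 1.933 km/s.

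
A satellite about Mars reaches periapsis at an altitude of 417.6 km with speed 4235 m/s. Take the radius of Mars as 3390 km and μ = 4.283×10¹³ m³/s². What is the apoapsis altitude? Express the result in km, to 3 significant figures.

r_p = 3390 + 417.6 = 3807.6 km = 3.808×10⁶ m.
Specific energy ε = v²/2 − μ/r = -2.281×10⁶ J/kg, so a = −μ/(2ε) = 9.389×10⁶ m.
The apsides satisfy r_p + r_a = 2a, so the apoapsis radius is 2a − r_p = 1.497×10⁷ m = 14970 km.
Apoapsis altitude = 14970 − 3390 = 11580 km.

apoapsis altitude ≈ 11600 km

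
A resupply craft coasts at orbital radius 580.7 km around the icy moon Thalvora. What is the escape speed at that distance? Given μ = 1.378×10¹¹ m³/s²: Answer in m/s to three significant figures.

r = 580.7 km = 5.807×10⁵ m.
Escape speed v_esc = √(2μ/r) = √(2 × 1.378×10¹¹ / 5.807×10⁵) = √(4.746×10⁵) = 688.9 m/s.

v_esc ≈ 689 m/s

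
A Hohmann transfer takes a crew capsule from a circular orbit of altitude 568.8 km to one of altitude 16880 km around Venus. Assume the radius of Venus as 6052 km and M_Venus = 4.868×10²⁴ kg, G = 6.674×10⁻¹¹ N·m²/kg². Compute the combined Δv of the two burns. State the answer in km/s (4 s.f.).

μ = GM = 6.674×10⁻¹¹ × 4.868×10²⁴ = 3.249×10¹⁴ m³/s².
r₁ = 6052 + 568.8 = 6620.8 km = 6.6208×10⁶ m.
r₂ = 6052 + 16880 = 22932 km = 2.2932×10⁷ m.
Transfer ellipse a_t = (r₁ + r₂)/2 = 1.478×10⁷ m.
At r₁: circular v_c1 = √(μ/r₁) = 7005 m/s; transfer-periapsis v_p = √[μ(2/r₁ − 1/a_t)] = 8727 m/s.
Δv₁ = v_p − v_c1 = 1722 m/s.
At r₂: circular v_c2 = √(μ/r₂) = 3764 m/s; transfer-apoapsis v_a = √[μ(2/r₂ − 1/a_t)] = 2520 m/s.
Δv₂ = v_c2 − v_a = 1244 m/s.
Total Δv = Δv₁ + Δv₂ = 2966 m/s = 2.966 km/s.

Δv_total ≈ 2.966 km/s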